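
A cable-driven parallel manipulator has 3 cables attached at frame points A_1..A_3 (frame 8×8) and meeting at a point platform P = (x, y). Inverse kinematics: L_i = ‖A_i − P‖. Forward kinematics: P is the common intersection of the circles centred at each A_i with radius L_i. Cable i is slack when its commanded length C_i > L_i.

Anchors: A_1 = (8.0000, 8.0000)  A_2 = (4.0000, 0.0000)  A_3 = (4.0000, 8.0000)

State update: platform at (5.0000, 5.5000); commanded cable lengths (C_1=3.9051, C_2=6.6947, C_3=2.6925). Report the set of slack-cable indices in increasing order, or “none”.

cable 1: L_1 = ‖A_1−P‖ = 3.9051;  C_1 = 3.9051 → taut
cable 2: L_2 = ‖A_2−P‖ = 5.5902;  C_2 = 6.6947 → slack
cable 3: L_3 = ‖A_3−P‖ = 2.6926;  C_3 = 2.6925 → taut

2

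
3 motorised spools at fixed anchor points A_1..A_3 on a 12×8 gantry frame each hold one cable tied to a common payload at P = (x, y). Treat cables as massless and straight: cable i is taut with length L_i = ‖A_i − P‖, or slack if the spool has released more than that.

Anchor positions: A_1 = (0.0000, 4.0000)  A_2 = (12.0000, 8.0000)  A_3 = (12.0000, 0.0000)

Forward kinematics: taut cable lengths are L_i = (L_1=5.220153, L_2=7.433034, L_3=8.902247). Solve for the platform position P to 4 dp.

(5.0000, 5.5000)

circle eqns → linear via eq_j − eq_1; set c_j = A_j·A_j − L_j²
c_1 = 0.0000+16.0000−27.2500 = -11.2500
-24.0000·x − 8.0000·y = c_1−c_2 = -164.0000
-24.0000·x + 8.0000·y = c_1−c_3 = -76.0000
solve first two rows → x=5.0000, y=5.5000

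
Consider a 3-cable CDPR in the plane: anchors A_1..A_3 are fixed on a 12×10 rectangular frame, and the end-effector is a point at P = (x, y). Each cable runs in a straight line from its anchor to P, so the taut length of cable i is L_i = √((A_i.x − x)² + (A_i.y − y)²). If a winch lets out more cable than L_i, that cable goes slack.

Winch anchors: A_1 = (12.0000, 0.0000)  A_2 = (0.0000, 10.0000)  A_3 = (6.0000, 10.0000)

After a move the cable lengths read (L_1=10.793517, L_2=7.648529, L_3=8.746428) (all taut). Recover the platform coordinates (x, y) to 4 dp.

expand ‖A_i−P‖²=L_i² and subtract eq 1 (q_i ≔ ‖A_i‖²−L_i²)
q_1 = 144.0000+0.0000−116.5000 = 27.5000
eq1−eq2 → [24.0000  -20.0000]·P = -14.0000
eq1−eq3 → [12.0000  -20.0000]·P = -32.0000
2×2 solve → P = (1.5000, 2.5000)

(1.5000, 2.5000)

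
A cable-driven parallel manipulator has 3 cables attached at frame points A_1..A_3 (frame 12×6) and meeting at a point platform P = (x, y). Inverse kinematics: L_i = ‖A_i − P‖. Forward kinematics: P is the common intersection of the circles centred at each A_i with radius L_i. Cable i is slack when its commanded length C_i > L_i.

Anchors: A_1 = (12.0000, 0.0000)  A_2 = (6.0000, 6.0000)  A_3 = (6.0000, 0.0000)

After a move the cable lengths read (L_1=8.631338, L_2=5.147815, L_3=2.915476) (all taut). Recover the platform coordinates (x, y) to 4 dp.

(3.5000, 1.5000)

expand ‖A_i−P‖²=L_i² and subtract eq 1 (k_i ≔ ‖A_i‖²−L_i²)
k_1 = 144.0000+0.0000−74.5000 = 69.5000
eq1−eq2 → [12.0000  -12.0000]·P = 24.0000
eq1−eq3 → [12.0000  0.0000]·P = 42.0000
2×2 solve → P = (3.5000, 1.5000)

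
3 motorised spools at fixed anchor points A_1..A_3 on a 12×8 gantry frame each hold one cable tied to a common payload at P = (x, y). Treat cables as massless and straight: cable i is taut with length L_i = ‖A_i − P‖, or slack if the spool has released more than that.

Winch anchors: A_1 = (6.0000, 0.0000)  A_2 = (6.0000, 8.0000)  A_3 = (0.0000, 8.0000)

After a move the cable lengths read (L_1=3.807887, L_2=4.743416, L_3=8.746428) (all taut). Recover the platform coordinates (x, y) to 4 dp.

circle eqns → linear via eq_j − eq_1; set k_j = A_j·A_j − L_j²
k_1 = 36.0000+0.0000−14.5000 = 21.5000
0.0000·x − 16.0000·y = k_1−k_2 = -56.0000
12.0000·x − 16.0000·y = k_1−k_3 = 34.0000
solve first two rows → x=7.5000, y=3.5000

(7.5000, 3.5000)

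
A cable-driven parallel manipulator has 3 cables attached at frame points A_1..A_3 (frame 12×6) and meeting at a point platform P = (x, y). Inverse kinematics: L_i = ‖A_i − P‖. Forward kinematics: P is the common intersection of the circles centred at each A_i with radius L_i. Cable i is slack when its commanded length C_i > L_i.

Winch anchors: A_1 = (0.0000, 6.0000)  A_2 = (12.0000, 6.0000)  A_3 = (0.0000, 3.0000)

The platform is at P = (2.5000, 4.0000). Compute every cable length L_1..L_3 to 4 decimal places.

L_1: Δ = A_1−P = (-2.5000, 2.0000) → ‖Δ‖ = √10.2500 = 3.2016
L_2: Δ = A_2−P = (9.5000, 2.0000) → ‖Δ‖ = √94.2500 = 9.7082
L_3: Δ = A_3−P = (-2.5000, -1.0000) → ‖Δ‖ = √7.2500 = 2.6926

(3.2016, 9.7082, 2.6926)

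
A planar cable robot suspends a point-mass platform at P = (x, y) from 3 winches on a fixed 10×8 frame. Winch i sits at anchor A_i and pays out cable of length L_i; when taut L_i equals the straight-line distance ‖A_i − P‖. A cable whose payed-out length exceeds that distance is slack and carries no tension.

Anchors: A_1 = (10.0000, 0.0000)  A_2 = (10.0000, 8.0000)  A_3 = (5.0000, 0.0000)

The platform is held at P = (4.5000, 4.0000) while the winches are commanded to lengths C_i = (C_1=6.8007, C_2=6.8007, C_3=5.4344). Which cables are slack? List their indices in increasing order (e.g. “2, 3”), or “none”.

3

cable 1: L_1 = ‖A_1−P‖ = 6.8007;  C_1 = 6.8007 → taut
cable 2: L_2 = ‖A_2−P‖ = 6.8007;  C_2 = 6.8007 → taut
cable 3: L_3 = ‖A_3−P‖ = 4.0311;  C_3 = 5.4344 → slack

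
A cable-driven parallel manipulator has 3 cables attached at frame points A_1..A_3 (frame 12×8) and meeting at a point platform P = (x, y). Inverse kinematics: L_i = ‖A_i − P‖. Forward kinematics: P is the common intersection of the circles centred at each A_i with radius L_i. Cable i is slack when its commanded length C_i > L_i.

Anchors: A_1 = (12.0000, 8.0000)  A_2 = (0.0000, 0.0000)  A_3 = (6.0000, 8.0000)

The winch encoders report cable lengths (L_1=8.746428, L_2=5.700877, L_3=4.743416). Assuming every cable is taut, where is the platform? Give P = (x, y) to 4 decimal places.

(4.5000, 3.5000)

each cable: (A_i−P)·(A_i−P) = L_i²; let k_i = ‖A_i‖²−L_i²
k_1 = 144.0000+64.0000−76.5000 = 131.5000
row 1: 24.0000x + 16.0000y = 164.0000  (k_2=-32.5000)
row 2: 12.0000x + 0.0000y = 54.0000  (k_3=77.5000)
Cramer on rows 1–2 → x = 4.5000, y = 3.5000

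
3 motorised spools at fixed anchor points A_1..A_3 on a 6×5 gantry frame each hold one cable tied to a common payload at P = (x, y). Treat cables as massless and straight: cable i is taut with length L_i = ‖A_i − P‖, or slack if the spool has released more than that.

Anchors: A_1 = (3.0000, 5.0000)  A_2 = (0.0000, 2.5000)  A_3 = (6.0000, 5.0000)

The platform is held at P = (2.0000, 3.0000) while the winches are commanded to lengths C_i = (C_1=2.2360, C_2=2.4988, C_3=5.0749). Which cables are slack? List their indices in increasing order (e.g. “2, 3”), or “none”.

2, 3

i=1: geometric 2.2361 vs commanded 2.2360 ⇒ taut
i=2: geometric 2.0616 vs commanded 2.4988 ⇒ slack
i=3: geometric 4.4721 vs commanded 5.0749 ⇒ slack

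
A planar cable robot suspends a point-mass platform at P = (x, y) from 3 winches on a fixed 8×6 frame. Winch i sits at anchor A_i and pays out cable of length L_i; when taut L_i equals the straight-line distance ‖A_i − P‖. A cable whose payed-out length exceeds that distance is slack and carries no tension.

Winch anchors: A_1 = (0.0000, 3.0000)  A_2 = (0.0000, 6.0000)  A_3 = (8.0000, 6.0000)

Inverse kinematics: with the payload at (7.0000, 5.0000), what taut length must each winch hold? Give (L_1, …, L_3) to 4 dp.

(7.2801, 7.0711, 1.4142)

L_1 = √((0.0000−7.0000)² + (3.0000−5.0000)²) = 7.2801
L_2 = √((0.0000−7.0000)² + (6.0000−5.0000)²) = 7.0711
L_3 = √((8.0000−7.0000)² + (6.0000−5.0000)²) = 1.4142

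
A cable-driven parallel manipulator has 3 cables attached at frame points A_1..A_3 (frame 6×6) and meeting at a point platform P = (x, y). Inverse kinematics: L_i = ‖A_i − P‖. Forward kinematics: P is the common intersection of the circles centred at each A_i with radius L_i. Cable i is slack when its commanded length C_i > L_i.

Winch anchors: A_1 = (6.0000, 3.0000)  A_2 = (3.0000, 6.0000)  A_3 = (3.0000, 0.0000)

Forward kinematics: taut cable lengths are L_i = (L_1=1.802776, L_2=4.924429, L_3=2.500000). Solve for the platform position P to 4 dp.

each cable: (A_i−P)·(A_i−P) = L_i²; let c_i = ‖A_i‖²−L_i²
c_1 = 36.0000+9.0000−3.2500 = 41.7500
row 1: 6.0000x − 6.0000y = 21.0000  (c_2=20.7500)
row 2: 6.0000x + 6.0000y = 39.0000  (c_3=2.7500)
Cramer on rows 1–2 → x = 5.0000, y = 1.5000

(5.0000, 1.5000)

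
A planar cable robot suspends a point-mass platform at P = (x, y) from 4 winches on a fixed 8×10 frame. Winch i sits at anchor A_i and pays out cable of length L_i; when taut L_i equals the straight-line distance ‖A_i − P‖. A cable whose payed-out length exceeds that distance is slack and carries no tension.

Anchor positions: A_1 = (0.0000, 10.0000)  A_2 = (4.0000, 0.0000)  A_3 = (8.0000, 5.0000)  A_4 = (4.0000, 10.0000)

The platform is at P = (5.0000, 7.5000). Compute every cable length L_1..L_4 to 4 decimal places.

L_1: Δ = A_1−P = (-5.0000, 2.5000) → ‖Δ‖ = √31.2500 = 5.5902
L_2: Δ = A_2−P = (-1.0000, -7.5000) → ‖Δ‖ = √57.2500 = 7.5664
L_3: Δ = A_3−P = (3.0000, -2.5000) → ‖Δ‖ = √15.2500 = 3.9051
L_4: Δ = A_4−P = (-1.0000, 2.5000) → ‖Δ‖ = √7.2500 = 2.6926

(5.5902, 7.5664, 3.9051, 2.6926)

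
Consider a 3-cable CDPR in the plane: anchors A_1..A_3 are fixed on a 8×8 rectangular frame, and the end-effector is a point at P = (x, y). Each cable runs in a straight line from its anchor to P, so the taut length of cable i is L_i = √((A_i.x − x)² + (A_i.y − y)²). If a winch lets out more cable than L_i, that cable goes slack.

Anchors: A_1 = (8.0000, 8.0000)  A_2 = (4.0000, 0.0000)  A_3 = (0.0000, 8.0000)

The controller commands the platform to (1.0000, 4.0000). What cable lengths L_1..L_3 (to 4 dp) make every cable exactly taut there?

cable 1: Δx=7.0000, Δy=4.0000; L_1 = √(Δx²+Δy²) = 8.0623
cable 2: Δx=3.0000, Δy=-4.0000; L_2 = √(Δx²+Δy²) = 5.0000
cable 3: Δx=-1.0000, Δy=4.0000; L_3 = √(Δx²+Δy²) = 4.1231

(8.0623, 5.0000, 4.1231)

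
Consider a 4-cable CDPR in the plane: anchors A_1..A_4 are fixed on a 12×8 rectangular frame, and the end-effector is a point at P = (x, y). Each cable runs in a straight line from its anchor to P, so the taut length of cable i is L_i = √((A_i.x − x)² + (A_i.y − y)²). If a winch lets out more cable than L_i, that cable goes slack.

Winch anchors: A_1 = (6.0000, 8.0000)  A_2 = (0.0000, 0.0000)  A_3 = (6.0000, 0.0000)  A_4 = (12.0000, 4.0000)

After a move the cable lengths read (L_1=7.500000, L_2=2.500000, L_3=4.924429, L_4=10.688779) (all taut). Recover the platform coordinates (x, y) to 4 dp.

each cable: (A_i−P)·(A_i−P) = L_i²; let c_i = ‖A_i‖²−L_i²
c_1 = 36.0000+64.0000−56.2500 = 43.7500
row 1: 12.0000x + 16.0000y = 50.0000  (c_2=-6.2500)
row 2: 0.0000x + 16.0000y = 32.0000  (c_3=11.7500)
row 3: -12.0000x + 8.0000y = -2.0000  (c_4=45.7500)
Cramer on rows 1–2 → x = 1.5000, y = 2.0000
check cable 4: ‖A_4−P‖² = 114.2500 ≈ L_4² = 114.2500 ✓

(1.5000, 2.0000)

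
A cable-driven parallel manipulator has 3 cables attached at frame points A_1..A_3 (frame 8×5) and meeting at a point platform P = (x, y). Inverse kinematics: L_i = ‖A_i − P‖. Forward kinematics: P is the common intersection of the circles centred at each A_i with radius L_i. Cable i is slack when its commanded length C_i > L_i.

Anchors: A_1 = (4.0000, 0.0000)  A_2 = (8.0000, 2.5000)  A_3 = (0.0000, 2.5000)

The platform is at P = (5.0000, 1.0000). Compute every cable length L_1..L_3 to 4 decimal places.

cable 1: Δx=-1.0000, Δy=-1.0000; L_1 = √(Δx²+Δy²) = 1.4142
cable 2: Δx=3.0000, Δy=1.5000; L_2 = √(Δx²+Δy²) = 3.3541
cable 3: Δx=-5.0000, Δy=1.5000; L_3 = √(Δx²+Δy²) = 5.2202

(1.4142, 3.3541, 5.2202)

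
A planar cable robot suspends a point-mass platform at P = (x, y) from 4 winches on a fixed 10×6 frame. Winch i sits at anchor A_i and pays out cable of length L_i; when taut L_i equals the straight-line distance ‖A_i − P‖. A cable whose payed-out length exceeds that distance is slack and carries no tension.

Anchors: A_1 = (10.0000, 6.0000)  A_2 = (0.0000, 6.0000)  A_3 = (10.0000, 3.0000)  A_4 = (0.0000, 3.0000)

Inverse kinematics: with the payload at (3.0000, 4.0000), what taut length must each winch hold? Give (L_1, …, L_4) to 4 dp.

(7.2801, 3.6056, 7.0711, 3.1623)

cable 1: Δx=7.0000, Δy=2.0000; L_1 = √(Δx²+Δy²) = 7.2801
cable 2: Δx=-3.0000, Δy=2.0000; L_2 = √(Δx²+Δy²) = 3.6056
cable 3: Δx=7.0000, Δy=-1.0000; L_3 = √(Δx²+Δy²) = 7.0711
cable 4: Δx=-3.0000, Δy=-1.0000; L_4 = √(Δx²+Δy²) = 3.1623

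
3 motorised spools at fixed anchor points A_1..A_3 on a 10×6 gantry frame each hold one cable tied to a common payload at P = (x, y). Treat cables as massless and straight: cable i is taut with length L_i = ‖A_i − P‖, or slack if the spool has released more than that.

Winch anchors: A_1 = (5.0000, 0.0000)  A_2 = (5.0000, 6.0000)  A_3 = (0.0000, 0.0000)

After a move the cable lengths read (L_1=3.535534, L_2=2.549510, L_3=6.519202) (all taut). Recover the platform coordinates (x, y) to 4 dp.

each cable: (A_i−P)·(A_i−P) = L_i²; let q_i = ‖A_i‖²−L_i²
q_1 = 25.0000+0.0000−12.5000 = 12.5000
row 1: 0.0000x − 12.0000y = -42.0000  (q_2=54.5000)
row 2: 10.0000x + 0.0000y = 55.0000  (q_3=-42.5000)
Cramer on rows 1–2 → x = 5.5000, y = 3.5000

(5.5000, 3.5000)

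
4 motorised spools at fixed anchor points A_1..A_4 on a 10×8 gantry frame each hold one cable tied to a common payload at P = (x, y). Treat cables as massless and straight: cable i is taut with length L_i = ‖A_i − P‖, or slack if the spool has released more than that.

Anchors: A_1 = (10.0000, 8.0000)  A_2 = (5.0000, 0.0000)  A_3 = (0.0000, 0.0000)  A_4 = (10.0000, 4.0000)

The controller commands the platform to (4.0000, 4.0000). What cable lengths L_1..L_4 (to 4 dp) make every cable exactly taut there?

L_1 = √((10.0000−4.0000)² + (8.0000−4.0000)²) = 7.2111
L_2 = √((5.0000−4.0000)² + (0.0000−4.0000)²) = 4.1231
L_3 = √((0.0000−4.0000)² + (0.0000−4.0000)²) = 5.6569
L_4 = √((10.0000−4.0000)² + (4.0000−4.0000)²) = 6.0000

(7.2111, 4.1231, 5.6569, 6.0000)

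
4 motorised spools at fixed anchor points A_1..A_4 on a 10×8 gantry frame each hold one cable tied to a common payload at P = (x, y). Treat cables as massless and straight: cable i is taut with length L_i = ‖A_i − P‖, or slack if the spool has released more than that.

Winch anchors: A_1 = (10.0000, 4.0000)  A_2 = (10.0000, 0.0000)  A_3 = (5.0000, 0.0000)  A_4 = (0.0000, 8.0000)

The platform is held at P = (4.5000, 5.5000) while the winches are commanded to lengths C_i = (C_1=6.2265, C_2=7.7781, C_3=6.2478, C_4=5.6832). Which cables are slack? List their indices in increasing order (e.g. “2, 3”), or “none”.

1, 3, 4

cable 1: √((5.5000)²+(-1.5000)²)=5.7009, C_1=6.2265: slack
cable 2: √((5.5000)²+(-5.5000)²)=7.7782, C_2=7.7781: taut
cable 3: √((0.5000)²+(-5.5000)²)=5.5227, C_3=6.2478: slack
cable 4: √((-4.5000)²+(2.5000)²)=5.1478, C_4=5.6832: slack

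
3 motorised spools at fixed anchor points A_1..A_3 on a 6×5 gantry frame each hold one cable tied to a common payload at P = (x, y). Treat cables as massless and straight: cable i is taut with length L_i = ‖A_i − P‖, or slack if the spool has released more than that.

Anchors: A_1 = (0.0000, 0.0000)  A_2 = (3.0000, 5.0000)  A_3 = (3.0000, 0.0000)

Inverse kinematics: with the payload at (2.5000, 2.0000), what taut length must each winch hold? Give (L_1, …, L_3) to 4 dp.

(3.2016, 3.0414, 2.0616)

L_1: Δ = A_1−P = (-2.5000, -2.0000) → ‖Δ‖ = √10.2500 = 3.2016
L_2: Δ = A_2−P = (0.5000, 3.0000) → ‖Δ‖ = √9.2500 = 3.0414
L_3: Δ = A_3−P = (0.5000, -2.0000) → ‖Δ‖ = √4.2500 = 2.0616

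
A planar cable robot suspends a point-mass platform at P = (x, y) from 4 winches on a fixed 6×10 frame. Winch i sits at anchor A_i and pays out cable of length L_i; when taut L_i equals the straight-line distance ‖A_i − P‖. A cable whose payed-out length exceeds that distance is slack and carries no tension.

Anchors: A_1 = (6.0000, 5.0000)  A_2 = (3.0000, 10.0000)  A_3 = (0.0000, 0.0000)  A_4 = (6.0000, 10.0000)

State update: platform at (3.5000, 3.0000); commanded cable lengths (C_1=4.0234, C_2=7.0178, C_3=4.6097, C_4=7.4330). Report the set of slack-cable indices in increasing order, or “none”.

cable 1: √((2.5000)²+(2.0000)²)=3.2016, C_1=4.0234: slack
cable 2: √((-0.5000)²+(7.0000)²)=7.0178, C_2=7.0178: taut
cable 3: √((-3.5000)²+(-3.0000)²)=4.6098, C_3=4.6097: taut
cable 4: √((2.5000)²+(7.0000)²)=7.4330, C_4=7.4330: taut

1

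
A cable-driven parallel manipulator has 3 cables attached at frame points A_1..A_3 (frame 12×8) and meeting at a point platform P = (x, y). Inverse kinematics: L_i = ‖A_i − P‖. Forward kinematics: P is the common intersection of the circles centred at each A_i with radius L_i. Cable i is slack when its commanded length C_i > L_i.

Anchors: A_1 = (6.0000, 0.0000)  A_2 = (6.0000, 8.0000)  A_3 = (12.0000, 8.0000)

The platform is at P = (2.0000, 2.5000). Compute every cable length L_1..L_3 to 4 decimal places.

(4.7170, 6.8007, 11.4127)

L_1: Δ = A_1−P = (4.0000, -2.5000) → ‖Δ‖ = √22.2500 = 4.7170
L_2: Δ = A_2−P = (4.0000, 5.5000) → ‖Δ‖ = √46.2500 = 6.8007
L_3: Δ = A_3−P = (10.0000, 5.5000) → ‖Δ‖ = √130.2500 = 11.4127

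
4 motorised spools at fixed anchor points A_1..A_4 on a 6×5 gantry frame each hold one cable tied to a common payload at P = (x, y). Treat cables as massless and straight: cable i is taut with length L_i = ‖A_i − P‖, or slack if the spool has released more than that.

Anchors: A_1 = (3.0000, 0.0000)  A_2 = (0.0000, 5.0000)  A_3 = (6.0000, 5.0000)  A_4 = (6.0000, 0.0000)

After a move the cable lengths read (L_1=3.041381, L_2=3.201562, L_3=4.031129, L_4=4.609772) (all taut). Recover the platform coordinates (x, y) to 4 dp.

(2.5000, 3.0000)

each cable: (A_i−P)·(A_i−P) = L_i²; let c_i = ‖A_i‖²−L_i²
c_1 = 9.0000+0.0000−9.2500 = -0.2500
row 1: 6.0000x − 10.0000y = -15.0000  (c_2=14.7500)
row 2: -6.0000x − 10.0000y = -45.0000  (c_3=44.7500)
row 3: -6.0000x + 0.0000y = -15.0000  (c_4=14.7500)
Cramer on rows 1–2 → x = 2.5000, y = 3.0000
check cable 4: ‖A_4−P‖² = 21.2500 ≈ L_4² = 21.2500 ✓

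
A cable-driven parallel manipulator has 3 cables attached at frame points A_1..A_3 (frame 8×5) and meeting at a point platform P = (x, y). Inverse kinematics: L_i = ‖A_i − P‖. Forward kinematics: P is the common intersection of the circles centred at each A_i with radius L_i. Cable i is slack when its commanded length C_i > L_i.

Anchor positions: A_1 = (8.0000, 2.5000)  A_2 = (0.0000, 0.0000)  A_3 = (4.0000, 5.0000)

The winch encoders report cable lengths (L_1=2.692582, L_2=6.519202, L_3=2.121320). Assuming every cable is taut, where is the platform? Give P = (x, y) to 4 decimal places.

(5.5000, 3.5000)

expand ‖A_i−P‖²=L_i² and subtract eq 1 (k_i ≔ ‖A_i‖²−L_i²)
k_1 = 64.0000+6.2500−7.2500 = 63.0000
eq1−eq2 → [16.0000  5.0000]·P = 105.5000
eq1−eq3 → [8.0000  -5.0000]·P = 26.5000
2×2 solve → P = (5.5000, 3.5000)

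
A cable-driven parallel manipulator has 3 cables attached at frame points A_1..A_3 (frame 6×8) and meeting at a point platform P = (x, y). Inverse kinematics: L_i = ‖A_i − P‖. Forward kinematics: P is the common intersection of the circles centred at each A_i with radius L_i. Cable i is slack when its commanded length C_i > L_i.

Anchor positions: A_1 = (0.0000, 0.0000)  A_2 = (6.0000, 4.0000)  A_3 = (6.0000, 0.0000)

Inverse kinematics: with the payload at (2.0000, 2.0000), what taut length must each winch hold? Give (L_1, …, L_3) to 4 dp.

L_1 = √((0.0000−2.0000)² + (0.0000−2.0000)²) = 2.8284
L_2 = √((6.0000−2.0000)² + (4.0000−2.0000)²) = 4.4721
L_3 = √((6.0000−2.0000)² + (0.0000−2.0000)²) = 4.4721

(2.8284, 4.4721, 4.4721)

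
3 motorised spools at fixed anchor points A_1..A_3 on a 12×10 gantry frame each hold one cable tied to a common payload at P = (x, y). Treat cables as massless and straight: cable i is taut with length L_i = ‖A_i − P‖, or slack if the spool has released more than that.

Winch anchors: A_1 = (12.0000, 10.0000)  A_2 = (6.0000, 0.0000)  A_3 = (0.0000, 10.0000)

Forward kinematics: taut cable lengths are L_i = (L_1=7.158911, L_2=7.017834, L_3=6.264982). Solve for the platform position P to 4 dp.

(5.5000, 7.0000)

each cable: (A_i−P)·(A_i−P) = L_i²; let c_i = ‖A_i‖²−L_i²
c_1 = 144.0000+100.0000−51.2500 = 192.7500
row 1: 12.0000x + 20.0000y = 206.0000  (c_2=-13.2500)
row 2: 24.0000x + 0.0000y = 132.0000  (c_3=60.7500)
Cramer on rows 1–2 → x = 5.5000, y = 7.0000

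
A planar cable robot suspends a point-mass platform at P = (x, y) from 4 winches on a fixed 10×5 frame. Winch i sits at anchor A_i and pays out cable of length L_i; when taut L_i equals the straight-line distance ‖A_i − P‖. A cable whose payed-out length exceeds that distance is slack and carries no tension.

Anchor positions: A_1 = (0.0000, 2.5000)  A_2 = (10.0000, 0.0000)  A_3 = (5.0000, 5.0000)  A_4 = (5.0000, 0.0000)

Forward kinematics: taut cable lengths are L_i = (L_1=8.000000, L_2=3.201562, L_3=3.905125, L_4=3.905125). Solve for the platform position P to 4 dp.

expand ‖A_i−P‖²=L_i² and subtract eq 1 (c_i ≔ ‖A_i‖²−L_i²)
c_1 = 0.0000+6.2500−64.0000 = -57.7500
eq1−eq2 → [-20.0000  5.0000]·P = -147.5000
eq1−eq3 → [-10.0000  -5.0000]·P = -92.5000
eq1−eq4 → [-10.0000  5.0000]·P = -67.5000
2×2 solve → P = (8.0000, 2.5000)
check cable 4: ‖A_4−P‖² = 15.2500 ≈ L_4² = 15.2500 ✓

(8.0000, 2.5000)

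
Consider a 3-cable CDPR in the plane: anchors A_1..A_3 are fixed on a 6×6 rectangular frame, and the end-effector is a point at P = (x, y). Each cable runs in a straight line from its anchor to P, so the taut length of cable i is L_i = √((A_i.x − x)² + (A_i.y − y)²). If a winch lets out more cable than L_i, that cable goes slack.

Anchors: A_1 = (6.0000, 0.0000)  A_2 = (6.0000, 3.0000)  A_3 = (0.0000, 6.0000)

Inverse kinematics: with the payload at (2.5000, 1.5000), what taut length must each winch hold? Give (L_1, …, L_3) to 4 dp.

L_1 = √((6.0000−2.5000)² + (0.0000−1.5000)²) = 3.8079
L_2 = √((6.0000−2.5000)² + (3.0000−1.5000)²) = 3.8079
L_3 = √((0.0000−2.5000)² + (6.0000−1.5000)²) = 5.1478

(3.8079, 3.8079, 5.1478)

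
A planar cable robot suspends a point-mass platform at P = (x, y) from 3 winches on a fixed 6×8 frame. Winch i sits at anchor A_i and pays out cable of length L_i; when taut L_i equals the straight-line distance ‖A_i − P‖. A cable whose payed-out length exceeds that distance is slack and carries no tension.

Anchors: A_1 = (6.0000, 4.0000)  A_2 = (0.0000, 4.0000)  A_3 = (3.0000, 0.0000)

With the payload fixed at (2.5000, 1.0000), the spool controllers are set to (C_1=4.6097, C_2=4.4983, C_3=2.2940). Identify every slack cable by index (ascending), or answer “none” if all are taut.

2, 3

i=1: geometric 4.6098 vs commanded 4.6097 ⇒ taut
i=2: geometric 3.9051 vs commanded 4.4983 ⇒ slack
i=3: geometric 1.1180 vs commanded 2.2940 ⇒ slack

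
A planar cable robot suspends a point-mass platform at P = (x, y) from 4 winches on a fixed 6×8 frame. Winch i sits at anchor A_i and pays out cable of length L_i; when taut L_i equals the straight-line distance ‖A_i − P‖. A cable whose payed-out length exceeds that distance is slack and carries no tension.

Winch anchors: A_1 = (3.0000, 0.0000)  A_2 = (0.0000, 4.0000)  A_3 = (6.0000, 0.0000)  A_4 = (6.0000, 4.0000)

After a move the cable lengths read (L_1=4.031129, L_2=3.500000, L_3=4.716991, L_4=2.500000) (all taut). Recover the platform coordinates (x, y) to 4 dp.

each cable: (A_i−P)·(A_i−P) = L_i²; let k_i = ‖A_i‖²−L_i²
k_1 = 9.0000+0.0000−16.2500 = -7.2500
row 1: 6.0000x − 8.0000y = -11.0000  (k_2=3.7500)
row 2: -6.0000x + 0.0000y = -21.0000  (k_3=13.7500)
row 3: -6.0000x − 8.0000y = -53.0000  (k_4=45.7500)
Cramer on rows 1–2 → x = 3.5000, y = 4.0000
check cable 4: ‖A_4−P‖² = 6.2500 ≈ L_4² = 6.2500 ✓

(3.5000, 4.0000)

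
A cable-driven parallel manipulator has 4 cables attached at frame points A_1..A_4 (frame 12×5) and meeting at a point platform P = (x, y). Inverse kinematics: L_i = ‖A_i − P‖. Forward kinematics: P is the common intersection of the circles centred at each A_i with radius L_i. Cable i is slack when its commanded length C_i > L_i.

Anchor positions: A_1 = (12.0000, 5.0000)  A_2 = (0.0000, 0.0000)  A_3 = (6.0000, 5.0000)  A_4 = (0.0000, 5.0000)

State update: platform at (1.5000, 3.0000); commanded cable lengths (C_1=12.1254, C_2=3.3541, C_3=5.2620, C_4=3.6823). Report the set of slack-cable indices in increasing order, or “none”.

cable 1: √((10.5000)²+(2.0000)²)=10.6888, C_1=12.1254: slack
cable 2: √((-1.5000)²+(-3.0000)²)=3.3541, C_2=3.3541: taut
cable 3: √((4.5000)²+(2.0000)²)=4.9244, C_3=5.2620: slack
cable 4: √((-1.5000)²+(2.0000)²)=2.5000, C_4=3.6823: slack

1, 3, 4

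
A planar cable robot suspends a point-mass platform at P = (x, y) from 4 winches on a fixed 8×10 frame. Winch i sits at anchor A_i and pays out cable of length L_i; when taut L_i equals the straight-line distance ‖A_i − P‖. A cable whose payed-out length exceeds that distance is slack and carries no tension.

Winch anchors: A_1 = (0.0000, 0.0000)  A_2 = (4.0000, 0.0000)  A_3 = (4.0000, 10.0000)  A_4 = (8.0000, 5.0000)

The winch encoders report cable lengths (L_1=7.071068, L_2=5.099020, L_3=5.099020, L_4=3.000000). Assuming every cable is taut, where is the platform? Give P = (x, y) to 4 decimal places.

(5.0000, 5.0000)

expand ‖A_i−P‖²=L_i² and subtract eq 1 (c_i ≔ ‖A_i‖²−L_i²)
c_1 = 0.0000+0.0000−50.0000 = -50.0000
eq1−eq2 → [-8.0000  0.0000]·P = -40.0000
eq1−eq3 → [-8.0000  -20.0000]·P = -140.0000
eq1−eq4 → [-16.0000  -10.0000]·P = -130.0000
2×2 solve → P = (5.0000, 5.0000)
check cable 4: ‖A_4−P‖² = 9.0000 ≈ L_4² = 9.0000 ✓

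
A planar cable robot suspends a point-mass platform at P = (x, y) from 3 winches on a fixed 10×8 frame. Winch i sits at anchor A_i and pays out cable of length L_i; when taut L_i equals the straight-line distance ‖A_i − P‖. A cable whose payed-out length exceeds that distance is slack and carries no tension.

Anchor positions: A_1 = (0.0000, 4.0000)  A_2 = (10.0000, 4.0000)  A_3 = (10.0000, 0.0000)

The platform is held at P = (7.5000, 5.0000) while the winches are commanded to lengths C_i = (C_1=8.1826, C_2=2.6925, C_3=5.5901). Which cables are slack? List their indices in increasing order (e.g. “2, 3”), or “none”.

cable 1: L_1 = ‖A_1−P‖ = 7.5664;  C_1 = 8.1826 → slack
cable 2: L_2 = ‖A_2−P‖ = 2.6926;  C_2 = 2.6925 → taut
cable 3: L_3 = ‖A_3−P‖ = 5.5902;  C_3 = 5.5901 → taut

1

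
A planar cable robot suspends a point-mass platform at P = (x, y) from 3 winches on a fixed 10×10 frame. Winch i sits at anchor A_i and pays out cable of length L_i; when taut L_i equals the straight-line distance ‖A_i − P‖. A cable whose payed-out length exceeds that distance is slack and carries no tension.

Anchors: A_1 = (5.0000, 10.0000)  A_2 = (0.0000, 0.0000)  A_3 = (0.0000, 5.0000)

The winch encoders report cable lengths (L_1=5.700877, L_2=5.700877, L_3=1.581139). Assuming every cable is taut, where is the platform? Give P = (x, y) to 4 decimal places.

(1.5000, 5.5000)

circle eqns → linear via eq_j − eq_1; set k_j = A_j·A_j − L_j²
k_1 = 25.0000+100.0000−32.5000 = 92.5000
10.0000·x + 20.0000·y = k_1−k_2 = 125.0000
10.0000·x + 10.0000·y = k_1−k_3 = 70.0000
solve first two rows → x=1.5000, y=5.5000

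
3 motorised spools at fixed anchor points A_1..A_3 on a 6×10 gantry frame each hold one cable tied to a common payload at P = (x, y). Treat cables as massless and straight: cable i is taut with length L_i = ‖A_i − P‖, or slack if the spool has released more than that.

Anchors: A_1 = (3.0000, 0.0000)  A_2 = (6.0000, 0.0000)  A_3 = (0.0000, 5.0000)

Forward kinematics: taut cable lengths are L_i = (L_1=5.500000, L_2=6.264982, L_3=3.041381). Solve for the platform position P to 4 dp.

circle eqns → linear via eq_j − eq_1; set c_j = A_j·A_j − L_j²
c_1 = 9.0000+0.0000−30.2500 = -21.2500
-6.0000·x + 0.0000·y = c_1−c_2 = -18.0000
6.0000·x − 10.0000·y = c_1−c_3 = -37.0000
solve first two rows → x=3.0000, y=5.5000

(3.0000, 5.5000)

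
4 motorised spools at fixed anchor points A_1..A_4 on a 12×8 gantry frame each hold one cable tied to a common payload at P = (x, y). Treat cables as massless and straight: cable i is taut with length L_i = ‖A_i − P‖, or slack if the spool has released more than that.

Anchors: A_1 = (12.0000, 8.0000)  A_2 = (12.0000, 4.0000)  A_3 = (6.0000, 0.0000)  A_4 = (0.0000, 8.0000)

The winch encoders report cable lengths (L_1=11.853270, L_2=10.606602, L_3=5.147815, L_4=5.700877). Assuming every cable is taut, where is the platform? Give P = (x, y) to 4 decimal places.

circle eqns → linear via eq_j − eq_1; set q_j = A_j·A_j − L_j²
q_1 = 144.0000+64.0000−140.5000 = 67.5000
0.0000·x + 8.0000·y = q_1−q_2 = 20.0000
12.0000·x + 16.0000·y = q_1−q_3 = 58.0000
24.0000·x + 0.0000·y = q_1−q_4 = 36.0000
solve first two rows → x=1.5000, y=2.5000
check cable 4: ‖A_4−P‖² = 32.5000 ≈ L_4² = 32.5000 ✓

(1.5000, 2.5000)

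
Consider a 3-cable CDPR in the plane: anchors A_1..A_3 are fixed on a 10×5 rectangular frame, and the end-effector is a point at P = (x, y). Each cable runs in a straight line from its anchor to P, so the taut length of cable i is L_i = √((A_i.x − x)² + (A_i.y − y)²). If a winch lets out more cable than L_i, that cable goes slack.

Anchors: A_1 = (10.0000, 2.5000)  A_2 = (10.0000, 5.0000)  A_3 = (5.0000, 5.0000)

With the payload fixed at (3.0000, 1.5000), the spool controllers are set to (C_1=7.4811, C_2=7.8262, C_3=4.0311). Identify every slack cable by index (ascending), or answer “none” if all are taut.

1

i=1: geometric 7.0711 vs commanded 7.4811 ⇒ slack
i=2: geometric 7.8262 vs commanded 7.8262 ⇒ taut
i=3: geometric 4.0311 vs commanded 4.0311 ⇒ taut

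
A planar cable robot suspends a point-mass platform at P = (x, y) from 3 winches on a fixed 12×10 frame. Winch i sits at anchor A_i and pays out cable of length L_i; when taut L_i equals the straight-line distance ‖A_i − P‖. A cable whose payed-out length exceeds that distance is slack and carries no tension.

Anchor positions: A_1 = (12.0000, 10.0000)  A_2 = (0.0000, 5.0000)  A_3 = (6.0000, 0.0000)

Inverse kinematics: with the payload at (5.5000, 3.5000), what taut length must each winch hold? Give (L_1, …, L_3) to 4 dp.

L_1 = √((12.0000−5.5000)² + (10.0000−3.5000)²) = 9.1924
L_2 = √((0.0000−5.5000)² + (5.0000−3.5000)²) = 5.7009
L_3 = √((6.0000−5.5000)² + (0.0000−3.5000)²) = 3.5355

(9.1924, 5.7009, 3.5355)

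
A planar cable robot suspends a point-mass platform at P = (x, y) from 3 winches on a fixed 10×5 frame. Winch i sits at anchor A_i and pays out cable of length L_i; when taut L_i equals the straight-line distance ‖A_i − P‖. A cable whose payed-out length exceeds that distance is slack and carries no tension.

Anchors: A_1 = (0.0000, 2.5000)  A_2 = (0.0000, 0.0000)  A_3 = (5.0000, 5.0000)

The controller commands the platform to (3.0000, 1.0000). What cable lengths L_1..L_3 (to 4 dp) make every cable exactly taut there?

(3.3541, 3.1623, 4.4721)

cable 1: Δx=-3.0000, Δy=1.5000; L_1 = √(Δx²+Δy²) = 3.3541
cable 2: Δx=-3.0000, Δy=-1.0000; L_2 = √(Δx²+Δy²) = 3.1623
cable 3: Δx=2.0000, Δy=4.0000; L_3 = √(Δx²+Δy²) = 4.4721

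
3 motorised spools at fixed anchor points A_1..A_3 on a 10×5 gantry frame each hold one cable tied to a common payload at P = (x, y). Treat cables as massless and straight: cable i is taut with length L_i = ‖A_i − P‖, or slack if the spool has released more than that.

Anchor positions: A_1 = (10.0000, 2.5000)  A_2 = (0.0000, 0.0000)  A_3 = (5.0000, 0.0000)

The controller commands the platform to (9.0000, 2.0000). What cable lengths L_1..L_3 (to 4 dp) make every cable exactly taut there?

cable 1: Δx=1.0000, Δy=0.5000; L_1 = √(Δx²+Δy²) = 1.1180
cable 2: Δx=-9.0000, Δy=-2.0000; L_2 = √(Δx²+Δy²) = 9.2195
cable 3: Δx=-4.0000, Δy=-2.0000; L_3 = √(Δx²+Δy²) = 4.4721

(1.1180, 9.2195, 4.4721)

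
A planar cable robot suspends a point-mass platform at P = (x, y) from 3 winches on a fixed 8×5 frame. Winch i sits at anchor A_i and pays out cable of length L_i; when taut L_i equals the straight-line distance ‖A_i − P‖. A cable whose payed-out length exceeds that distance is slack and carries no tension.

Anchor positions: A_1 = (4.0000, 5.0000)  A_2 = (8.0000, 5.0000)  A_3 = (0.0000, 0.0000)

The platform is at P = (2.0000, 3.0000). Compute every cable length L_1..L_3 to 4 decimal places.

L_1: Δ = A_1−P = (2.0000, 2.0000) → ‖Δ‖ = √8.0000 = 2.8284
L_2: Δ = A_2−P = (6.0000, 2.0000) → ‖Δ‖ = √40.0000 = 6.3246
L_3: Δ = A_3−P = (-2.0000, -3.0000) → ‖Δ‖ = √13.0000 = 3.6056

(2.8284, 6.3246, 3.6056)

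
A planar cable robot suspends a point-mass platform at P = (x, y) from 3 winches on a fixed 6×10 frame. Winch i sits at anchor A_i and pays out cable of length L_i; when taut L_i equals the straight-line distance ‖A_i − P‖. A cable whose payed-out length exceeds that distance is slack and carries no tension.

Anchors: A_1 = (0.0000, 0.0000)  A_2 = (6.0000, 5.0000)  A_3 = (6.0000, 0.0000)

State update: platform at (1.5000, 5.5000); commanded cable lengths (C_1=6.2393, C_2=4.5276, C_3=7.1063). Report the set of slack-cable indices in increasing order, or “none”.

1

i=1: geometric 5.7009 vs commanded 6.2393 ⇒ slack
i=2: geometric 4.5277 vs commanded 4.5276 ⇒ taut
i=3: geometric 7.1063 vs commanded 7.1063 ⇒ taut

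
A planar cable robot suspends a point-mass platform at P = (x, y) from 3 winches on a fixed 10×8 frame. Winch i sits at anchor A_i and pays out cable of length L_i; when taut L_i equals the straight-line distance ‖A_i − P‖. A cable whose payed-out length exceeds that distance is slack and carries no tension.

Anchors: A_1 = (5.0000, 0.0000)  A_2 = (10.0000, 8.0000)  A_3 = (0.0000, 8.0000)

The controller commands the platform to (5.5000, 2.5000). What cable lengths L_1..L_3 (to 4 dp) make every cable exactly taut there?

(2.5495, 7.1063, 7.7782)

L_1 = √((5.0000−5.5000)² + (0.0000−2.5000)²) = 2.5495
L_2 = √((10.0000−5.5000)² + (8.0000−2.5000)²) = 7.1063
L_3 = √((0.0000−5.5000)² + (8.0000−2.5000)²) = 7.7782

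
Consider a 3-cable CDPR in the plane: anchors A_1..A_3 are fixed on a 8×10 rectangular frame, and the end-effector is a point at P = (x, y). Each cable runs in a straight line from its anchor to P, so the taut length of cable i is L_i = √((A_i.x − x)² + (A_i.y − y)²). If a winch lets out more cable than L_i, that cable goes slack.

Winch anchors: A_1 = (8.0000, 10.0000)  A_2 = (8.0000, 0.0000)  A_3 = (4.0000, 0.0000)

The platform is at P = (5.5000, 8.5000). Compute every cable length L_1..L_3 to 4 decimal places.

cable 1: Δx=2.5000, Δy=1.5000; L_1 = √(Δx²+Δy²) = 2.9155
cable 2: Δx=2.5000, Δy=-8.5000; L_2 = √(Δx²+Δy²) = 8.8600
cable 3: Δx=-1.5000, Δy=-8.5000; L_3 = √(Δx²+Δy²) = 8.6313

(2.9155, 8.8600, 8.6313)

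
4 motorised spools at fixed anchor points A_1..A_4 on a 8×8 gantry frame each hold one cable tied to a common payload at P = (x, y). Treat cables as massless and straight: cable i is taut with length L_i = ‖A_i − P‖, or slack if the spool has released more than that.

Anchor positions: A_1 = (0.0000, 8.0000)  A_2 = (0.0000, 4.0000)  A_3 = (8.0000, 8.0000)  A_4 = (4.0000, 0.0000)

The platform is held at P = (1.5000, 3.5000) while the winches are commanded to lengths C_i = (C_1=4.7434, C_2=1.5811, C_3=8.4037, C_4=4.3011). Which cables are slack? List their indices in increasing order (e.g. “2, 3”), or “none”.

3

i=1: geometric 4.7434 vs commanded 4.7434 ⇒ taut
i=2: geometric 1.5811 vs commanded 1.5811 ⇒ taut
i=3: geometric 7.9057 vs commanded 8.4037 ⇒ slack
i=4: geometric 4.3012 vs commanded 4.3011 ⇒ taut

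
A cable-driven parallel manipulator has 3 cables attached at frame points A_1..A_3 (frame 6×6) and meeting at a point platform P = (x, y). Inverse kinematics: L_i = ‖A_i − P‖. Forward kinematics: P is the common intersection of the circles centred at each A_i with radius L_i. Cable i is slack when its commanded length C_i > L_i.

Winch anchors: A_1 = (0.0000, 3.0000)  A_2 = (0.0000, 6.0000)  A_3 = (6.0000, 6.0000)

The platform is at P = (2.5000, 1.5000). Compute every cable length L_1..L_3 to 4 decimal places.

(2.9155, 5.1478, 5.7009)

L_1 = √((0.0000−2.5000)² + (3.0000−1.5000)²) = 2.9155
L_2 = √((0.0000−2.5000)² + (6.0000−1.5000)²) = 5.1478
L_3 = √((6.0000−2.5000)² + (6.0000−1.5000)²) = 5.7009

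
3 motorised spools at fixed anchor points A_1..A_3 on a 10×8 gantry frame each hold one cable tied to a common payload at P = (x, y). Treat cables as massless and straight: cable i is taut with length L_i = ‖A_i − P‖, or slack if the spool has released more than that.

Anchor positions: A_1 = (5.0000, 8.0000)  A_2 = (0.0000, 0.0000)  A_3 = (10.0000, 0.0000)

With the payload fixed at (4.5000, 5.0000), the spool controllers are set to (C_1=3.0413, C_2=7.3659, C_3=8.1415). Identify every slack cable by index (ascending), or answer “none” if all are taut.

cable 1: L_1 = ‖A_1−P‖ = 3.0414;  C_1 = 3.0413 → taut
cable 2: L_2 = ‖A_2−P‖ = 6.7268;  C_2 = 7.3659 → slack
cable 3: L_3 = ‖A_3−P‖ = 7.4330;  C_3 = 8.1415 → slack

2, 3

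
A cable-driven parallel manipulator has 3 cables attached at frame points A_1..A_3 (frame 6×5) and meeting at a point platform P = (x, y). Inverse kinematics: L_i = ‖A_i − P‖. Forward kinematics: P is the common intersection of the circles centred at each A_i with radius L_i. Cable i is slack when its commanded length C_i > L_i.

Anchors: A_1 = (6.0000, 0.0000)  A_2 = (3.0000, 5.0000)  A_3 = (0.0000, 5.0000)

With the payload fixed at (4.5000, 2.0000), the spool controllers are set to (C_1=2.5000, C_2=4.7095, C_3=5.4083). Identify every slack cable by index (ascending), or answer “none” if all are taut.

cable 1: √((1.5000)²+(-2.0000)²)=2.5000, C_1=2.5000: taut
cable 2: √((-1.5000)²+(3.0000)²)=3.3541, C_2=4.7095: slack
cable 3: √((-4.5000)²+(3.0000)²)=5.4083, C_3=5.4083: taut

2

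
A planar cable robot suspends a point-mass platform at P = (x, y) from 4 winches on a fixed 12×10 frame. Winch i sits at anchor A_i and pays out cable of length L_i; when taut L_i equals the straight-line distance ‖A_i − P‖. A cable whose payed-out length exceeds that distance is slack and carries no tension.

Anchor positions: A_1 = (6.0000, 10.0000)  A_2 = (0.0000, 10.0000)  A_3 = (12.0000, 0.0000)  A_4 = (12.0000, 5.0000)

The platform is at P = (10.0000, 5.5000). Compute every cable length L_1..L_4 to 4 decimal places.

(6.0208, 10.9659, 5.8523, 2.0616)

cable 1: Δx=-4.0000, Δy=4.5000; L_1 = √(Δx²+Δy²) = 6.0208
cable 2: Δx=-10.0000, Δy=4.5000; L_2 = √(Δx²+Δy²) = 10.9659
cable 3: Δx=2.0000, Δy=-5.5000; L_3 = √(Δx²+Δy²) = 5.8523
cable 4: Δx=2.0000, Δy=-0.5000; L_4 = √(Δx²+Δy²) = 2.0616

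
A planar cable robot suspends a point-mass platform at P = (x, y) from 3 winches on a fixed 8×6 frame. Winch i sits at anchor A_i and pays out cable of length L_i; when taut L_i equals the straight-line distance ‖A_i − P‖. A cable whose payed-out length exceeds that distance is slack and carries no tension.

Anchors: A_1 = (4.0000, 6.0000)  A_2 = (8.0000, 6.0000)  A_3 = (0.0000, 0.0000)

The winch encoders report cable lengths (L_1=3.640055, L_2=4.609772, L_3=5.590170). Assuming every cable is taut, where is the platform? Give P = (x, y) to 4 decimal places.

(5.0000, 2.5000)

expand ‖A_i−P‖²=L_i² and subtract eq 1 (c_i ≔ ‖A_i‖²−L_i²)
c_1 = 16.0000+36.0000−13.2500 = 38.7500
eq1−eq2 → [-8.0000  0.0000]·P = -40.0000
eq1−eq3 → [8.0000  12.0000]·P = 70.0000
2×2 solve → P = (5.0000, 2.5000)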